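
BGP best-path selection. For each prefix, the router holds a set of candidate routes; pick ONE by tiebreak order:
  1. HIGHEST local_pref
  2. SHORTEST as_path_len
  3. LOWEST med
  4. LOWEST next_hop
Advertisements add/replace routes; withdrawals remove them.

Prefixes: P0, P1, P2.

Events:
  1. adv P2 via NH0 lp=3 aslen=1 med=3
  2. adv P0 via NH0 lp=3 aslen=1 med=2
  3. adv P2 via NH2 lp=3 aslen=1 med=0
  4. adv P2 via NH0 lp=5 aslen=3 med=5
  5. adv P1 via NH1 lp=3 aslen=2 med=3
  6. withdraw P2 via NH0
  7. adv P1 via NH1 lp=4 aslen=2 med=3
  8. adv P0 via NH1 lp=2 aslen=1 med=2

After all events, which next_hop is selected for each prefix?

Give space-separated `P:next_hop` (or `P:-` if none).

Answer: P0:NH0 P1:NH1 P2:NH2

Derivation:
Op 1: best P0=- P1=- P2=NH0
Op 2: best P0=NH0 P1=- P2=NH0
Op 3: best P0=NH0 P1=- P2=NH2
Op 4: best P0=NH0 P1=- P2=NH0
Op 5: best P0=NH0 P1=NH1 P2=NH0
Op 6: best P0=NH0 P1=NH1 P2=NH2
Op 7: best P0=NH0 P1=NH1 P2=NH2
Op 8: best P0=NH0 P1=NH1 P2=NH2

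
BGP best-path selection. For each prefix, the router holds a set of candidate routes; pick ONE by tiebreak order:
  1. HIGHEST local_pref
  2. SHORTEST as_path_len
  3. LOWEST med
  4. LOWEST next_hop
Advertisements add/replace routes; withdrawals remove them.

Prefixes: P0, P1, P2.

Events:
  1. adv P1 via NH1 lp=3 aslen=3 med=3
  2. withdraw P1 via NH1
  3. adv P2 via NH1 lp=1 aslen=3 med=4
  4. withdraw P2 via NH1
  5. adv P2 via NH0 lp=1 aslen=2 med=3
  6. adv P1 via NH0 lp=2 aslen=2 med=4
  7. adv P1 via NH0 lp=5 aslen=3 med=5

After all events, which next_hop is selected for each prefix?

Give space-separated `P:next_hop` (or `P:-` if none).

Op 1: best P0=- P1=NH1 P2=-
Op 2: best P0=- P1=- P2=-
Op 3: best P0=- P1=- P2=NH1
Op 4: best P0=- P1=- P2=-
Op 5: best P0=- P1=- P2=NH0
Op 6: best P0=- P1=NH0 P2=NH0
Op 7: best P0=- P1=NH0 P2=NH0

Answer: P0:- P1:NH0 P2:NH0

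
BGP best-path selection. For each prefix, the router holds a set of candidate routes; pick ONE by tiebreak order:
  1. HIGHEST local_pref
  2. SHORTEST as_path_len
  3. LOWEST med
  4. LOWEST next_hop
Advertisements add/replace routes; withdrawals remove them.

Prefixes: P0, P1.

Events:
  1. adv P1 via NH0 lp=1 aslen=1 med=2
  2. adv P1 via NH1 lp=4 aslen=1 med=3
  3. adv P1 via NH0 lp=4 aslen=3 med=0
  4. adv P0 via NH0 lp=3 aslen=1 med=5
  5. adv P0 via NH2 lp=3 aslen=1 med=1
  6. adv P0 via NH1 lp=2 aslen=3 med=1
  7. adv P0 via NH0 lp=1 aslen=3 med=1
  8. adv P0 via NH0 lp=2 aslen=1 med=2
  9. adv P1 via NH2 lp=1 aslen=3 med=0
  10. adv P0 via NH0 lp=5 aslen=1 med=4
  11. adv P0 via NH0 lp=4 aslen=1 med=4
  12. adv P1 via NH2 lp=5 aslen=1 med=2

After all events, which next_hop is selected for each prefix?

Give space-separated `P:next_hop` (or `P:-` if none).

Op 1: best P0=- P1=NH0
Op 2: best P0=- P1=NH1
Op 3: best P0=- P1=NH1
Op 4: best P0=NH0 P1=NH1
Op 5: best P0=NH2 P1=NH1
Op 6: best P0=NH2 P1=NH1
Op 7: best P0=NH2 P1=NH1
Op 8: best P0=NH2 P1=NH1
Op 9: best P0=NH2 P1=NH1
Op 10: best P0=NH0 P1=NH1
Op 11: best P0=NH0 P1=NH1
Op 12: best P0=NH0 P1=NH2

Answer: P0:NH0 P1:NH2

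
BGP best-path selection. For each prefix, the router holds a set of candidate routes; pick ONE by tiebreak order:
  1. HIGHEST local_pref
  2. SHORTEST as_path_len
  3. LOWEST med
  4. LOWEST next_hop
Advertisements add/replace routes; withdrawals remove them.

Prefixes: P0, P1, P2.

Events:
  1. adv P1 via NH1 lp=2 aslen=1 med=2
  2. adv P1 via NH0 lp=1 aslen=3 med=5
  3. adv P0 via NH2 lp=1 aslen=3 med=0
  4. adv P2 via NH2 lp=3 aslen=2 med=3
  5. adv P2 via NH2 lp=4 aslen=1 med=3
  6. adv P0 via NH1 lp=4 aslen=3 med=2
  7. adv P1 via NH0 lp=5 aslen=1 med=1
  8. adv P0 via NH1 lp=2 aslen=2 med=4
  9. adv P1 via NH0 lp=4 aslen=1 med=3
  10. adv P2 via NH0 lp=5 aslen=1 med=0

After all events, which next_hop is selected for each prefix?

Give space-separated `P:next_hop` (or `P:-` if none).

Op 1: best P0=- P1=NH1 P2=-
Op 2: best P0=- P1=NH1 P2=-
Op 3: best P0=NH2 P1=NH1 P2=-
Op 4: best P0=NH2 P1=NH1 P2=NH2
Op 5: best P0=NH2 P1=NH1 P2=NH2
Op 6: best P0=NH1 P1=NH1 P2=NH2
Op 7: best P0=NH1 P1=NH0 P2=NH2
Op 8: best P0=NH1 P1=NH0 P2=NH2
Op 9: best P0=NH1 P1=NH0 P2=NH2
Op 10: best P0=NH1 P1=NH0 P2=NH0

Answer: P0:NH1 P1:NH0 P2:NH0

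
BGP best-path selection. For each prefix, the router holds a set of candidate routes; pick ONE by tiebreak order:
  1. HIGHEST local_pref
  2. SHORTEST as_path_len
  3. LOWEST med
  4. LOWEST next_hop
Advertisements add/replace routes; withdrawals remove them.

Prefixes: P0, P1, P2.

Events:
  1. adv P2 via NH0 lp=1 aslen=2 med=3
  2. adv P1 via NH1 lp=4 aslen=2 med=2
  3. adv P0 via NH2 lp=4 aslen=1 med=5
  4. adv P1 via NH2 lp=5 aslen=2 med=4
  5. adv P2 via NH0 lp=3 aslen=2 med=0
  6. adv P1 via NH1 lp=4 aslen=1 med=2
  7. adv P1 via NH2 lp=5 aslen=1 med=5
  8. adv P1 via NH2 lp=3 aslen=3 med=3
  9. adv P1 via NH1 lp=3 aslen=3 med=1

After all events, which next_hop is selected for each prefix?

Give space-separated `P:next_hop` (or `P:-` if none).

Op 1: best P0=- P1=- P2=NH0
Op 2: best P0=- P1=NH1 P2=NH0
Op 3: best P0=NH2 P1=NH1 P2=NH0
Op 4: best P0=NH2 P1=NH2 P2=NH0
Op 5: best P0=NH2 P1=NH2 P2=NH0
Op 6: best P0=NH2 P1=NH2 P2=NH0
Op 7: best P0=NH2 P1=NH2 P2=NH0
Op 8: best P0=NH2 P1=NH1 P2=NH0
Op 9: best P0=NH2 P1=NH1 P2=NH0

Answer: P0:NH2 P1:NH1 P2:NH0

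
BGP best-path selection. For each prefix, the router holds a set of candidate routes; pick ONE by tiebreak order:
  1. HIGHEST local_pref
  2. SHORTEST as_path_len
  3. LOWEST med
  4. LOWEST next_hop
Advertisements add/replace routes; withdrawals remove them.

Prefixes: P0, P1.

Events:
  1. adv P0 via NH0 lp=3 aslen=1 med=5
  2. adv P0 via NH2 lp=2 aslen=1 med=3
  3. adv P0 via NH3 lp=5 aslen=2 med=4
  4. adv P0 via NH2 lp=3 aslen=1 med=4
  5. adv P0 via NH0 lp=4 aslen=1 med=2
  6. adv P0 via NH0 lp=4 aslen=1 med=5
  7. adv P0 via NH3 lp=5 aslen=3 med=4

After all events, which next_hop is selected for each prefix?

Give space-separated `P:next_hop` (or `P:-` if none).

Answer: P0:NH3 P1:-

Derivation:
Op 1: best P0=NH0 P1=-
Op 2: best P0=NH0 P1=-
Op 3: best P0=NH3 P1=-
Op 4: best P0=NH3 P1=-
Op 5: best P0=NH3 P1=-
Op 6: best P0=NH3 P1=-
Op 7: best P0=NH3 P1=-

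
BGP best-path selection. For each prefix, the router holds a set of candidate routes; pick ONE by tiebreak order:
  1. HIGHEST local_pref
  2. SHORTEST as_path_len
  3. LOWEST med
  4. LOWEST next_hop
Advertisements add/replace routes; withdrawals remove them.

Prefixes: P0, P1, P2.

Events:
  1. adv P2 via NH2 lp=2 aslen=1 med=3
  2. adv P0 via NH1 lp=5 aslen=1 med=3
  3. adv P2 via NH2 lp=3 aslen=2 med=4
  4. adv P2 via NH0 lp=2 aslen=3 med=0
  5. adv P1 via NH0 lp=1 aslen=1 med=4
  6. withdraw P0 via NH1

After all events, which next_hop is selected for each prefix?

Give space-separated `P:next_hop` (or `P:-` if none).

Answer: P0:- P1:NH0 P2:NH2

Derivation:
Op 1: best P0=- P1=- P2=NH2
Op 2: best P0=NH1 P1=- P2=NH2
Op 3: best P0=NH1 P1=- P2=NH2
Op 4: best P0=NH1 P1=- P2=NH2
Op 5: best P0=NH1 P1=NH0 P2=NH2
Op 6: best P0=- P1=NH0 P2=NH2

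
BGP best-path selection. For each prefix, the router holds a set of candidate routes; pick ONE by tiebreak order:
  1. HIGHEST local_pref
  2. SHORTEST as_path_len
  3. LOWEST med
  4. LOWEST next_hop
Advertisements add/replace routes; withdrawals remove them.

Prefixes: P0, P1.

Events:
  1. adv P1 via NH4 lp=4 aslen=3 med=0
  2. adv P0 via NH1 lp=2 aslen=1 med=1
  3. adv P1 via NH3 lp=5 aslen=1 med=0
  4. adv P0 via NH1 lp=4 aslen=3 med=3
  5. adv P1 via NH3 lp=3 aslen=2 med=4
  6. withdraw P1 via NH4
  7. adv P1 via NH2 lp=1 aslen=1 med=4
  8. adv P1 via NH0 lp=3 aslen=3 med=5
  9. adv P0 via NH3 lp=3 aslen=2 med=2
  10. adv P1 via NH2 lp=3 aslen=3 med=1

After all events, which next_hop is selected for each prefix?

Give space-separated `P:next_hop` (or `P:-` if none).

Answer: P0:NH1 P1:NH3

Derivation:
Op 1: best P0=- P1=NH4
Op 2: best P0=NH1 P1=NH4
Op 3: best P0=NH1 P1=NH3
Op 4: best P0=NH1 P1=NH3
Op 5: best P0=NH1 P1=NH4
Op 6: best P0=NH1 P1=NH3
Op 7: best P0=NH1 P1=NH3
Op 8: best P0=NH1 P1=NH3
Op 9: best P0=NH1 P1=NH3
Op 10: best P0=NH1 P1=NH3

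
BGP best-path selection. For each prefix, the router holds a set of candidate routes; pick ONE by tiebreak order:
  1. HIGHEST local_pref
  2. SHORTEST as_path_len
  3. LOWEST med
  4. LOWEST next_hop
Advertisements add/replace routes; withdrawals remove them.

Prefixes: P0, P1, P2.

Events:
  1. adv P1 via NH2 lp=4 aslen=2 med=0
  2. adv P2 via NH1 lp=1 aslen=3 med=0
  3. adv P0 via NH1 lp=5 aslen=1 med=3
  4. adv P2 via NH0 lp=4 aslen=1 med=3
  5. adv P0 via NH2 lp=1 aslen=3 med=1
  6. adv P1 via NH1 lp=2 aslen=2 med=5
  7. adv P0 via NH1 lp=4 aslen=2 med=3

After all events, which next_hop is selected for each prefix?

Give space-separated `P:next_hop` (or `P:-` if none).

Answer: P0:NH1 P1:NH2 P2:NH0

Derivation:
Op 1: best P0=- P1=NH2 P2=-
Op 2: best P0=- P1=NH2 P2=NH1
Op 3: best P0=NH1 P1=NH2 P2=NH1
Op 4: best P0=NH1 P1=NH2 P2=NH0
Op 5: best P0=NH1 P1=NH2 P2=NH0
Op 6: best P0=NH1 P1=NH2 P2=NH0
Op 7: best P0=NH1 P1=NH2 P2=NH0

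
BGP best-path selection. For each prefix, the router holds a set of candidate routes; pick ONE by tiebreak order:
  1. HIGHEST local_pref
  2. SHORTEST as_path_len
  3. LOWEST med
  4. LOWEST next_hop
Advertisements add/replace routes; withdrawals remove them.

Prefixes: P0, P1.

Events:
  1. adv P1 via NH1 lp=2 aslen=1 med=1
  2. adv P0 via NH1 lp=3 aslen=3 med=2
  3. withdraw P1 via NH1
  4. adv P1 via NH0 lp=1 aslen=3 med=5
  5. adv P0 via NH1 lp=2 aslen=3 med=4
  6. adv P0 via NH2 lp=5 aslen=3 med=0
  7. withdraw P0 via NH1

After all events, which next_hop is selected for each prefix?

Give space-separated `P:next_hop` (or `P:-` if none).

Answer: P0:NH2 P1:NH0

Derivation:
Op 1: best P0=- P1=NH1
Op 2: best P0=NH1 P1=NH1
Op 3: best P0=NH1 P1=-
Op 4: best P0=NH1 P1=NH0
Op 5: best P0=NH1 P1=NH0
Op 6: best P0=NH2 P1=NH0
Op 7: best P0=NH2 P1=NH0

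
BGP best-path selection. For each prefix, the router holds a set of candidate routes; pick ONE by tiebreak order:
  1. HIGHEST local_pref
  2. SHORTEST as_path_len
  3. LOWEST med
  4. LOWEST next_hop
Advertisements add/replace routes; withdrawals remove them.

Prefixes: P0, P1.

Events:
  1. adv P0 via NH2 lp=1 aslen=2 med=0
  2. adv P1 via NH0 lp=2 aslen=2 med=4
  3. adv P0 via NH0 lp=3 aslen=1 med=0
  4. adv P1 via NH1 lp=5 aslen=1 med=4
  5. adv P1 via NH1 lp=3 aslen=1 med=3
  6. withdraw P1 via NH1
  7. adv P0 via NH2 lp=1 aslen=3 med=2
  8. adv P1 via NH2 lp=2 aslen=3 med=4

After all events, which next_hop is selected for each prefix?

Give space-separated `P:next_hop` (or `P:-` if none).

Answer: P0:NH0 P1:NH0

Derivation:
Op 1: best P0=NH2 P1=-
Op 2: best P0=NH2 P1=NH0
Op 3: best P0=NH0 P1=NH0
Op 4: best P0=NH0 P1=NH1
Op 5: best P0=NH0 P1=NH1
Op 6: best P0=NH0 P1=NH0
Op 7: best P0=NH0 P1=NH0
Op 8: best P0=NH0 P1=NH0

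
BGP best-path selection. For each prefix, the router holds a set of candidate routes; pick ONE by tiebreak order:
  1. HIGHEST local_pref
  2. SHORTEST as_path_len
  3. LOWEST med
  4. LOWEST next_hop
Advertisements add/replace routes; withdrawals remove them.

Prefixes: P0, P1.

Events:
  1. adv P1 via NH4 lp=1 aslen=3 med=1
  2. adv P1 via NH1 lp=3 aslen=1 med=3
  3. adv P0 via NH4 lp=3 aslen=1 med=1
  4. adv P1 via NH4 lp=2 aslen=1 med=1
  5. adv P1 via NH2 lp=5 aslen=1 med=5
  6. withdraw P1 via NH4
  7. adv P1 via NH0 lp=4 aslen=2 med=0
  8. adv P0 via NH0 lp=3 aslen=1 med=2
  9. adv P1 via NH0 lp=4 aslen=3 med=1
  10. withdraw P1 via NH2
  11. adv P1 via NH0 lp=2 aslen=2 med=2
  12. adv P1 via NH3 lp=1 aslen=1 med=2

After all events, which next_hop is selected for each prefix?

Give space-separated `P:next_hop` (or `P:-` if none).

Answer: P0:NH4 P1:NH1

Derivation:
Op 1: best P0=- P1=NH4
Op 2: best P0=- P1=NH1
Op 3: best P0=NH4 P1=NH1
Op 4: best P0=NH4 P1=NH1
Op 5: best P0=NH4 P1=NH2
Op 6: best P0=NH4 P1=NH2
Op 7: best P0=NH4 P1=NH2
Op 8: best P0=NH4 P1=NH2
Op 9: best P0=NH4 P1=NH2
Op 10: best P0=NH4 P1=NH0
Op 11: best P0=NH4 P1=NH1
Op 12: best P0=NH4 P1=NH1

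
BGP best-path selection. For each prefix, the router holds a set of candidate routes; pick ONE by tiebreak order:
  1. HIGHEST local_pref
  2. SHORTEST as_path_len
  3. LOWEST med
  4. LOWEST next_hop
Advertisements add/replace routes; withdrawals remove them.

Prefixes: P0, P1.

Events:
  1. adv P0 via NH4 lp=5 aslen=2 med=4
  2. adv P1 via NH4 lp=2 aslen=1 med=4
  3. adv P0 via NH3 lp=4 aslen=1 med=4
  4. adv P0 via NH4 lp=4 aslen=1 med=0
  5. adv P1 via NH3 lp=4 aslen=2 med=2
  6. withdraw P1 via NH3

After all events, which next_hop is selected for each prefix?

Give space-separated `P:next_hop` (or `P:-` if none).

Op 1: best P0=NH4 P1=-
Op 2: best P0=NH4 P1=NH4
Op 3: best P0=NH4 P1=NH4
Op 4: best P0=NH4 P1=NH4
Op 5: best P0=NH4 P1=NH3
Op 6: best P0=NH4 P1=NH4

Answer: P0:NH4 P1:NH4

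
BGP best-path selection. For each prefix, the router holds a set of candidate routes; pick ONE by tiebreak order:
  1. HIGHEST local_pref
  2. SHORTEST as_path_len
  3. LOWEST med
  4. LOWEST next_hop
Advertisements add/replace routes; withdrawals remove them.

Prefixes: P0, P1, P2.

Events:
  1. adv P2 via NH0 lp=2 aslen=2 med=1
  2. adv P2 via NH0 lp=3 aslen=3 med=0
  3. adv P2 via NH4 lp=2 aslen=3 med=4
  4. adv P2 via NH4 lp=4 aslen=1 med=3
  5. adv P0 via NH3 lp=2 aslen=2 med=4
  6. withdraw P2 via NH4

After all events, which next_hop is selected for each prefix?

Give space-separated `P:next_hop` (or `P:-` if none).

Op 1: best P0=- P1=- P2=NH0
Op 2: best P0=- P1=- P2=NH0
Op 3: best P0=- P1=- P2=NH0
Op 4: best P0=- P1=- P2=NH4
Op 5: best P0=NH3 P1=- P2=NH4
Op 6: best P0=NH3 P1=- P2=NH0

Answer: P0:NH3 P1:- P2:NH0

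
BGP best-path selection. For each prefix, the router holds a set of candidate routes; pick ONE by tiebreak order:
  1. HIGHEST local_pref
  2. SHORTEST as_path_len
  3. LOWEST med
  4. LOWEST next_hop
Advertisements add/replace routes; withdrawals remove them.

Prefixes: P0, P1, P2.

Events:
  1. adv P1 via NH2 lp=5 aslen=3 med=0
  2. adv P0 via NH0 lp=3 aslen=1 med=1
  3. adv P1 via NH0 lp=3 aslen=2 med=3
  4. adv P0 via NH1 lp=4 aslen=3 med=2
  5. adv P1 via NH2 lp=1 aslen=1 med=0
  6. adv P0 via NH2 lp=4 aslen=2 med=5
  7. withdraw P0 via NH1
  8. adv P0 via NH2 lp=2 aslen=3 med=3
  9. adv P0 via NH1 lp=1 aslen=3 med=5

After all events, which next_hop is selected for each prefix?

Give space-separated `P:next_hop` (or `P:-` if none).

Answer: P0:NH0 P1:NH0 P2:-

Derivation:
Op 1: best P0=- P1=NH2 P2=-
Op 2: best P0=NH0 P1=NH2 P2=-
Op 3: best P0=NH0 P1=NH2 P2=-
Op 4: best P0=NH1 P1=NH2 P2=-
Op 5: best P0=NH1 P1=NH0 P2=-
Op 6: best P0=NH2 P1=NH0 P2=-
Op 7: best P0=NH2 P1=NH0 P2=-
Op 8: best P0=NH0 P1=NH0 P2=-
Op 9: best P0=NH0 P1=NH0 P2=-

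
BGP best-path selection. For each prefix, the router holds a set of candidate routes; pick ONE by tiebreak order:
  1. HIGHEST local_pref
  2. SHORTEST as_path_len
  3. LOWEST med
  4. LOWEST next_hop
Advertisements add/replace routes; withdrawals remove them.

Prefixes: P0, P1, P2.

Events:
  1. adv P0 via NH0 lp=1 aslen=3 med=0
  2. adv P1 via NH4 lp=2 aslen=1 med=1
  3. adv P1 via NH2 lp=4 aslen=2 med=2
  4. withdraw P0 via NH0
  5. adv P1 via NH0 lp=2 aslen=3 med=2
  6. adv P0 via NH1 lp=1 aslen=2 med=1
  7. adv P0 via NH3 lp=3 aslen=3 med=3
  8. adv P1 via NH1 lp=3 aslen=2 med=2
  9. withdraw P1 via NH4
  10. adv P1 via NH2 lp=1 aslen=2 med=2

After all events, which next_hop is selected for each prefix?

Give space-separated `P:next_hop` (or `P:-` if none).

Op 1: best P0=NH0 P1=- P2=-
Op 2: best P0=NH0 P1=NH4 P2=-
Op 3: best P0=NH0 P1=NH2 P2=-
Op 4: best P0=- P1=NH2 P2=-
Op 5: best P0=- P1=NH2 P2=-
Op 6: best P0=NH1 P1=NH2 P2=-
Op 7: best P0=NH3 P1=NH2 P2=-
Op 8: best P0=NH3 P1=NH2 P2=-
Op 9: best P0=NH3 P1=NH2 P2=-
Op 10: best P0=NH3 P1=NH1 P2=-

Answer: P0:NH3 P1:NH1 P2:-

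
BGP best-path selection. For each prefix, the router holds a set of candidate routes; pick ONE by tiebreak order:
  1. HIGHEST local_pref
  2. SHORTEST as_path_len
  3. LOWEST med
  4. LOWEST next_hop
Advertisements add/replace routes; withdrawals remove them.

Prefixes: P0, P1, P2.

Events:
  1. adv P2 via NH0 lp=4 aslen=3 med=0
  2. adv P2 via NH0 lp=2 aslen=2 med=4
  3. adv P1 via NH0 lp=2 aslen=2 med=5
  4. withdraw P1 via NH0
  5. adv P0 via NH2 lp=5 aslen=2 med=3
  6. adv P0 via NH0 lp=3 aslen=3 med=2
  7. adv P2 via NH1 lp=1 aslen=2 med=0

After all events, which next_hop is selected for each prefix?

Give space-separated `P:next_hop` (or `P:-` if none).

Op 1: best P0=- P1=- P2=NH0
Op 2: best P0=- P1=- P2=NH0
Op 3: best P0=- P1=NH0 P2=NH0
Op 4: best P0=- P1=- P2=NH0
Op 5: best P0=NH2 P1=- P2=NH0
Op 6: best P0=NH2 P1=- P2=NH0
Op 7: best P0=NH2 P1=- P2=NH0

Answer: P0:NH2 P1:- P2:NH0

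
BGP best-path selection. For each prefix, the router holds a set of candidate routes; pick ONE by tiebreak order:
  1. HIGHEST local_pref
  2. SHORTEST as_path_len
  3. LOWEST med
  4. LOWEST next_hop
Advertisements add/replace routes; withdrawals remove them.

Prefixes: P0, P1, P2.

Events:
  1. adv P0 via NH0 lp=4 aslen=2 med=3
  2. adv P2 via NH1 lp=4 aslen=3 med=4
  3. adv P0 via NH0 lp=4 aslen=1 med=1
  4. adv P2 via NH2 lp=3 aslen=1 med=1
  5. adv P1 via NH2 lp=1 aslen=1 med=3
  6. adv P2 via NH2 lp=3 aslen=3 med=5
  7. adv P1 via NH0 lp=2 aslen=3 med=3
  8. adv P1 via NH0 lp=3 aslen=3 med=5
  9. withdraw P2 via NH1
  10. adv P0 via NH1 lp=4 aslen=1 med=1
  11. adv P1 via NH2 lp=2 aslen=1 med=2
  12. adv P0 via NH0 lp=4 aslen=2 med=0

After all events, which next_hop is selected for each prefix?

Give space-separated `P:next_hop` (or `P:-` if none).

Answer: P0:NH1 P1:NH0 P2:NH2

Derivation:
Op 1: best P0=NH0 P1=- P2=-
Op 2: best P0=NH0 P1=- P2=NH1
Op 3: best P0=NH0 P1=- P2=NH1
Op 4: best P0=NH0 P1=- P2=NH1
Op 5: best P0=NH0 P1=NH2 P2=NH1
Op 6: best P0=NH0 P1=NH2 P2=NH1
Op 7: best P0=NH0 P1=NH0 P2=NH1
Op 8: best P0=NH0 P1=NH0 P2=NH1
Op 9: best P0=NH0 P1=NH0 P2=NH2
Op 10: best P0=NH0 P1=NH0 P2=NH2
Op 11: best P0=NH0 P1=NH0 P2=NH2
Op 12: best P0=NH1 P1=NH0 P2=NH2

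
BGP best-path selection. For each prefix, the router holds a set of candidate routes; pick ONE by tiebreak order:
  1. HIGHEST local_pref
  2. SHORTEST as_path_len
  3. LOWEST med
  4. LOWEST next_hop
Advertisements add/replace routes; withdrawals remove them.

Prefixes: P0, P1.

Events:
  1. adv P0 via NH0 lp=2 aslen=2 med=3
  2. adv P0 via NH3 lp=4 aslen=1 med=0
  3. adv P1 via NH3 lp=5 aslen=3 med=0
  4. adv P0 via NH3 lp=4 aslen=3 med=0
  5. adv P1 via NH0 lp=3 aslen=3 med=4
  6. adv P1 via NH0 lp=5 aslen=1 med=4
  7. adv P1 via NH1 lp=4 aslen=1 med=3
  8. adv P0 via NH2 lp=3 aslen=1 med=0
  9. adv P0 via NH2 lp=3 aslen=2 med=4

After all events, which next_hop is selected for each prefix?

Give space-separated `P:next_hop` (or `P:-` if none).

Answer: P0:NH3 P1:NH0

Derivation:
Op 1: best P0=NH0 P1=-
Op 2: best P0=NH3 P1=-
Op 3: best P0=NH3 P1=NH3
Op 4: best P0=NH3 P1=NH3
Op 5: best P0=NH3 P1=NH3
Op 6: best P0=NH3 P1=NH0
Op 7: best P0=NH3 P1=NH0
Op 8: best P0=NH3 P1=NH0
Op 9: best P0=NH3 P1=NH0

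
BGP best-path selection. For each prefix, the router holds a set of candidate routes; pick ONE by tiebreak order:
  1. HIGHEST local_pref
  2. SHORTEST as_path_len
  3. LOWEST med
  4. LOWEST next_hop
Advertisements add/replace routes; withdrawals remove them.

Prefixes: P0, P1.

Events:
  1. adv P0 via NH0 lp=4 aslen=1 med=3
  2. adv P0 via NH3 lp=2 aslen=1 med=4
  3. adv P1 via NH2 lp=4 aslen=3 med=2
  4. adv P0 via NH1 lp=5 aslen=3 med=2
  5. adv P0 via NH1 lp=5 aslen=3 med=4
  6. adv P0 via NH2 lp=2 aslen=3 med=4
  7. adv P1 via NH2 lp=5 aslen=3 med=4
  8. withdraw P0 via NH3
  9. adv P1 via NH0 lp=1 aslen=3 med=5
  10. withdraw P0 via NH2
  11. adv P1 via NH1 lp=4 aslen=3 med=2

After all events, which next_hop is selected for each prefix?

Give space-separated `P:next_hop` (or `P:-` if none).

Answer: P0:NH1 P1:NH2

Derivation:
Op 1: best P0=NH0 P1=-
Op 2: best P0=NH0 P1=-
Op 3: best P0=NH0 P1=NH2
Op 4: best P0=NH1 P1=NH2
Op 5: best P0=NH1 P1=NH2
Op 6: best P0=NH1 P1=NH2
Op 7: best P0=NH1 P1=NH2
Op 8: best P0=NH1 P1=NH2
Op 9: best P0=NH1 P1=NH2
Op 10: best P0=NH1 P1=NH2
Op 11: best P0=NH1 P1=NH2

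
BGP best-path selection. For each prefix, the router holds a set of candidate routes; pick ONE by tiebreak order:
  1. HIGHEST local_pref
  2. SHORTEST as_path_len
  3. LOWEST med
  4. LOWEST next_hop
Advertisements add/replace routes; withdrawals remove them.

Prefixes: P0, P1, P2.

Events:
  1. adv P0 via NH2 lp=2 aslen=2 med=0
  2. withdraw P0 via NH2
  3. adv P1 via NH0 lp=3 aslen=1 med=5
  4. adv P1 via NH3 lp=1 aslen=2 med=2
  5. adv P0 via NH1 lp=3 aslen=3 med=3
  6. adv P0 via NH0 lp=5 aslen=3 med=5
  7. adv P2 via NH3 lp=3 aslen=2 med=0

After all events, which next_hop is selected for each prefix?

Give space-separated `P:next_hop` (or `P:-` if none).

Op 1: best P0=NH2 P1=- P2=-
Op 2: best P0=- P1=- P2=-
Op 3: best P0=- P1=NH0 P2=-
Op 4: best P0=- P1=NH0 P2=-
Op 5: best P0=NH1 P1=NH0 P2=-
Op 6: best P0=NH0 P1=NH0 P2=-
Op 7: best P0=NH0 P1=NH0 P2=NH3

Answer: P0:NH0 P1:NH0 P2:NH3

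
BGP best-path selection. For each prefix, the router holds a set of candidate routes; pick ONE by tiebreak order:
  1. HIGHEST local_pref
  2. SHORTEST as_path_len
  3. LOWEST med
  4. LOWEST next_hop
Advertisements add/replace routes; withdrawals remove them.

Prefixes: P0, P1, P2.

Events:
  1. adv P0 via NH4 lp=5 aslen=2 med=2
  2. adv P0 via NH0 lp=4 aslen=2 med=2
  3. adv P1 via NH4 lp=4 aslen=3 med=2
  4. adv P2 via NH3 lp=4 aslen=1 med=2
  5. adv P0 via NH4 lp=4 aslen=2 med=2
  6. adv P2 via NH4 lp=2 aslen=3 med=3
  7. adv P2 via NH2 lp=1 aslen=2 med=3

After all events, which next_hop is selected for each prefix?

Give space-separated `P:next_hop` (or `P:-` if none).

Op 1: best P0=NH4 P1=- P2=-
Op 2: best P0=NH4 P1=- P2=-
Op 3: best P0=NH4 P1=NH4 P2=-
Op 4: best P0=NH4 P1=NH4 P2=NH3
Op 5: best P0=NH0 P1=NH4 P2=NH3
Op 6: best P0=NH0 P1=NH4 P2=NH3
Op 7: best P0=NH0 P1=NH4 P2=NH3

Answer: P0:NH0 P1:NH4 P2:NH3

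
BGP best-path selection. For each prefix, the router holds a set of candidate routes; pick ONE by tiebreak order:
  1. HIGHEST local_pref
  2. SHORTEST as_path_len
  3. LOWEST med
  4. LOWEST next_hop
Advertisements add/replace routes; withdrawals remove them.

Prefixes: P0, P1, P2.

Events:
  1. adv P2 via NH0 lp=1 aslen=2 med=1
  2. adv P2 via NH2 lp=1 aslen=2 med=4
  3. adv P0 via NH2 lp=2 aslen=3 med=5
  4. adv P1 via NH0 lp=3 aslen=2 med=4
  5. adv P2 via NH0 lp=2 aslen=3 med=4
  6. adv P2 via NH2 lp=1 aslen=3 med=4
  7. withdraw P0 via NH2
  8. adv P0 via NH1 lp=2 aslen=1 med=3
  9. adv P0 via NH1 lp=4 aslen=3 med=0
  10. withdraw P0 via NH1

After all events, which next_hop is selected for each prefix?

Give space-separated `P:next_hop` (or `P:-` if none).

Answer: P0:- P1:NH0 P2:NH0

Derivation:
Op 1: best P0=- P1=- P2=NH0
Op 2: best P0=- P1=- P2=NH0
Op 3: best P0=NH2 P1=- P2=NH0
Op 4: best P0=NH2 P1=NH0 P2=NH0
Op 5: best P0=NH2 P1=NH0 P2=NH0
Op 6: best P0=NH2 P1=NH0 P2=NH0
Op 7: best P0=- P1=NH0 P2=NH0
Op 8: best P0=NH1 P1=NH0 P2=NH0
Op 9: best P0=NH1 P1=NH0 P2=NH0
Op 10: best P0=- P1=NH0 P2=NH0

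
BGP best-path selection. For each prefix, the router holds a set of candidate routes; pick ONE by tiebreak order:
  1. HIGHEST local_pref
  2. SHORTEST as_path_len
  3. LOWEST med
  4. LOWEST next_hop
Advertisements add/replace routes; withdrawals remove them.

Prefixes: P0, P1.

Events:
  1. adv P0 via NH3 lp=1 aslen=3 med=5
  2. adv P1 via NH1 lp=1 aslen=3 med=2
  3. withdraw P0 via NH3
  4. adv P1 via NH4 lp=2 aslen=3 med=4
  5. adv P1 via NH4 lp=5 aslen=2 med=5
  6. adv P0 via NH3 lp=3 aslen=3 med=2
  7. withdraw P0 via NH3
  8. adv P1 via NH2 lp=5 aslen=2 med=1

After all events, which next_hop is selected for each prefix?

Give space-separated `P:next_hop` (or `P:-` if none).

Answer: P0:- P1:NH2

Derivation:
Op 1: best P0=NH3 P1=-
Op 2: best P0=NH3 P1=NH1
Op 3: best P0=- P1=NH1
Op 4: best P0=- P1=NH4
Op 5: best P0=- P1=NH4
Op 6: best P0=NH3 P1=NH4
Op 7: best P0=- P1=NH4
Op 8: best P0=- P1=NH2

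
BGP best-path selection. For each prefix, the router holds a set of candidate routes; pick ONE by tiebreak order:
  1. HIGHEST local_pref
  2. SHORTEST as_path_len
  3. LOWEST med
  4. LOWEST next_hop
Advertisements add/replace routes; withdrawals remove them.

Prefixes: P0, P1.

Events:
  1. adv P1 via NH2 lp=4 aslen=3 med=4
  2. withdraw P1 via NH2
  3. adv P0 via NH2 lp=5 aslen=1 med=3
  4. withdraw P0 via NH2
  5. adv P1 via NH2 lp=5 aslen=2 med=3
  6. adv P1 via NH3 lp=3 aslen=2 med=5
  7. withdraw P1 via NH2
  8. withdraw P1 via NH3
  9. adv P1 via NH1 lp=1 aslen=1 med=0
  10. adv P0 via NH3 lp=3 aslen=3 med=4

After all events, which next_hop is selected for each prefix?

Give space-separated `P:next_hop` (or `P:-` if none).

Answer: P0:NH3 P1:NH1

Derivation:
Op 1: best P0=- P1=NH2
Op 2: best P0=- P1=-
Op 3: best P0=NH2 P1=-
Op 4: best P0=- P1=-
Op 5: best P0=- P1=NH2
Op 6: best P0=- P1=NH2
Op 7: best P0=- P1=NH3
Op 8: best P0=- P1=-
Op 9: best P0=- P1=NH1
Op 10: best P0=NH3 P1=NH1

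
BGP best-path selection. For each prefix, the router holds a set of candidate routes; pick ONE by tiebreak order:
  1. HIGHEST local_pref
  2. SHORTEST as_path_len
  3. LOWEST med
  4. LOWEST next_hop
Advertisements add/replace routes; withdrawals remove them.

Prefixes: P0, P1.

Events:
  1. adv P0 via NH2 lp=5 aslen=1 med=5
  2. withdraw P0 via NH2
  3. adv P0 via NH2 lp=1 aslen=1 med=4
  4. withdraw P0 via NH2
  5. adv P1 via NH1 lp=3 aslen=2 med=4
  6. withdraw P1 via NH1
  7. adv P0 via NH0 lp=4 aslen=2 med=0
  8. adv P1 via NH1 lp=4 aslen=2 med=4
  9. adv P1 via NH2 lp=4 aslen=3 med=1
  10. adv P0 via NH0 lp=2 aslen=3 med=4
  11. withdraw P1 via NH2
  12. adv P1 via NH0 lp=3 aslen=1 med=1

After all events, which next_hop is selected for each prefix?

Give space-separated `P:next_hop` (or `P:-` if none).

Answer: P0:NH0 P1:NH1

Derivation:
Op 1: best P0=NH2 P1=-
Op 2: best P0=- P1=-
Op 3: best P0=NH2 P1=-
Op 4: best P0=- P1=-
Op 5: best P0=- P1=NH1
Op 6: best P0=- P1=-
Op 7: best P0=NH0 P1=-
Op 8: best P0=NH0 P1=NH1
Op 9: best P0=NH0 P1=NH1
Op 10: best P0=NH0 P1=NH1
Op 11: best P0=NH0 P1=NH1
Op 12: best P0=NH0 P1=NH1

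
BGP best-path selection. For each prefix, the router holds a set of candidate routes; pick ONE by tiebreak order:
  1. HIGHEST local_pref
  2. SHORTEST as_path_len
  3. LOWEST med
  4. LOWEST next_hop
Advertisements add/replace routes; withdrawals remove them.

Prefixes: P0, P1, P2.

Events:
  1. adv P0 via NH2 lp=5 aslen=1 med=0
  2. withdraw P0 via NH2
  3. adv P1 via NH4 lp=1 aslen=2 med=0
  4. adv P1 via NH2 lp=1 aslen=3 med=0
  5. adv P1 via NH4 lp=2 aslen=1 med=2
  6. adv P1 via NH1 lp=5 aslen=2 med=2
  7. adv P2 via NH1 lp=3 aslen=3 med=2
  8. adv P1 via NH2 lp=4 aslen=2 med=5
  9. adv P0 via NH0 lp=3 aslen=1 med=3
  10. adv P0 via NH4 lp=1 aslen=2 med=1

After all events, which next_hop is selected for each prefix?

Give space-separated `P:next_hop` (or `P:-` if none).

Answer: P0:NH0 P1:NH1 P2:NH1

Derivation:
Op 1: best P0=NH2 P1=- P2=-
Op 2: best P0=- P1=- P2=-
Op 3: best P0=- P1=NH4 P2=-
Op 4: best P0=- P1=NH4 P2=-
Op 5: best P0=- P1=NH4 P2=-
Op 6: best P0=- P1=NH1 P2=-
Op 7: best P0=- P1=NH1 P2=NH1
Op 8: best P0=- P1=NH1 P2=NH1
Op 9: best P0=NH0 P1=NH1 P2=NH1
Op 10: best P0=NH0 P1=NH1 P2=NH1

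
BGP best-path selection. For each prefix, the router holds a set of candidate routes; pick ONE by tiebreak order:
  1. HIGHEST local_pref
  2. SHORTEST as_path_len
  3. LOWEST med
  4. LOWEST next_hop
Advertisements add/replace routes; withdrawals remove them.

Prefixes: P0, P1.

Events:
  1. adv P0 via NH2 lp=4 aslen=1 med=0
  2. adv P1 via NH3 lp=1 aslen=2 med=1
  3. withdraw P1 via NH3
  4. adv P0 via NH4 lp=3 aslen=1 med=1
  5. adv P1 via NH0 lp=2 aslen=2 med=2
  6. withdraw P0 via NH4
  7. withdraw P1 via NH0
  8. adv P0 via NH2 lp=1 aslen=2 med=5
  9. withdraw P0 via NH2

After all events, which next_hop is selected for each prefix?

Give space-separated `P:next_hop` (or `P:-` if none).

Op 1: best P0=NH2 P1=-
Op 2: best P0=NH2 P1=NH3
Op 3: best P0=NH2 P1=-
Op 4: best P0=NH2 P1=-
Op 5: best P0=NH2 P1=NH0
Op 6: best P0=NH2 P1=NH0
Op 7: best P0=NH2 P1=-
Op 8: best P0=NH2 P1=-
Op 9: best P0=- P1=-

Answer: P0:- P1:-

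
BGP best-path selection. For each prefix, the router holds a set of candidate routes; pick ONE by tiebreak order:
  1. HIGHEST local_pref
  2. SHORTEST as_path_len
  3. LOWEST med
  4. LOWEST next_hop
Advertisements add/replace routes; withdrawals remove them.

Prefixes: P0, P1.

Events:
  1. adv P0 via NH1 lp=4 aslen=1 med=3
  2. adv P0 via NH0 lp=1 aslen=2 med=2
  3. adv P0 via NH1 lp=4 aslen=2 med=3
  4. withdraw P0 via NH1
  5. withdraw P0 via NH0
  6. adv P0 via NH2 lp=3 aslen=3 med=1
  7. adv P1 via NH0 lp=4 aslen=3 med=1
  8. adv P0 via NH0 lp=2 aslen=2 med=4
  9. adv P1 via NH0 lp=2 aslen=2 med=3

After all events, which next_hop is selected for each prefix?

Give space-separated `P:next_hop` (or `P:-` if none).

Op 1: best P0=NH1 P1=-
Op 2: best P0=NH1 P1=-
Op 3: best P0=NH1 P1=-
Op 4: best P0=NH0 P1=-
Op 5: best P0=- P1=-
Op 6: best P0=NH2 P1=-
Op 7: best P0=NH2 P1=NH0
Op 8: best P0=NH2 P1=NH0
Op 9: best P0=NH2 P1=NH0

Answer: P0:NH2 P1:NH0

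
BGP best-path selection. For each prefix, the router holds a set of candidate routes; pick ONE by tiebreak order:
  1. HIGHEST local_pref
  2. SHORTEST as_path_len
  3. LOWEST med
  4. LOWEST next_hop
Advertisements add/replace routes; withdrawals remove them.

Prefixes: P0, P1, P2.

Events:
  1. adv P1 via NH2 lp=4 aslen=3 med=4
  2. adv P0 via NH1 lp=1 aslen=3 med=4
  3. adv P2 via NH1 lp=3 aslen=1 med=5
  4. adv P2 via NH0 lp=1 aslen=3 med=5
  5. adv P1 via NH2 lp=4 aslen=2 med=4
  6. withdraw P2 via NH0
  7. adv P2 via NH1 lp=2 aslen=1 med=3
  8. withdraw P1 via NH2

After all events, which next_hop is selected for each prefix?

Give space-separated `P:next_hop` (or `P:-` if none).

Op 1: best P0=- P1=NH2 P2=-
Op 2: best P0=NH1 P1=NH2 P2=-
Op 3: best P0=NH1 P1=NH2 P2=NH1
Op 4: best P0=NH1 P1=NH2 P2=NH1
Op 5: best P0=NH1 P1=NH2 P2=NH1
Op 6: best P0=NH1 P1=NH2 P2=NH1
Op 7: best P0=NH1 P1=NH2 P2=NH1
Op 8: best P0=NH1 P1=- P2=NH1

Answer: P0:NH1 P1:- P2:NH1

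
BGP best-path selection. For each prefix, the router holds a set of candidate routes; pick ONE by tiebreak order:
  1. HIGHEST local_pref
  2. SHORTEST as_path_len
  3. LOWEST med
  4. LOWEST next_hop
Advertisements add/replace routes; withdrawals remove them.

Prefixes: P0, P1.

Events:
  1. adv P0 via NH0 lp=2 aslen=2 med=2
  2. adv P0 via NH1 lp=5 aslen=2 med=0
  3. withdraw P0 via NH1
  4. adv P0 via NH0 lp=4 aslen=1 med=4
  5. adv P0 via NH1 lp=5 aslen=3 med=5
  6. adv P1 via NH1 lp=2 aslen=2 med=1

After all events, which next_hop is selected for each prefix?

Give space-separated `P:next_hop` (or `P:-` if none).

Op 1: best P0=NH0 P1=-
Op 2: best P0=NH1 P1=-
Op 3: best P0=NH0 P1=-
Op 4: best P0=NH0 P1=-
Op 5: best P0=NH1 P1=-
Op 6: best P0=NH1 P1=NH1

Answer: P0:NH1 P1:NH1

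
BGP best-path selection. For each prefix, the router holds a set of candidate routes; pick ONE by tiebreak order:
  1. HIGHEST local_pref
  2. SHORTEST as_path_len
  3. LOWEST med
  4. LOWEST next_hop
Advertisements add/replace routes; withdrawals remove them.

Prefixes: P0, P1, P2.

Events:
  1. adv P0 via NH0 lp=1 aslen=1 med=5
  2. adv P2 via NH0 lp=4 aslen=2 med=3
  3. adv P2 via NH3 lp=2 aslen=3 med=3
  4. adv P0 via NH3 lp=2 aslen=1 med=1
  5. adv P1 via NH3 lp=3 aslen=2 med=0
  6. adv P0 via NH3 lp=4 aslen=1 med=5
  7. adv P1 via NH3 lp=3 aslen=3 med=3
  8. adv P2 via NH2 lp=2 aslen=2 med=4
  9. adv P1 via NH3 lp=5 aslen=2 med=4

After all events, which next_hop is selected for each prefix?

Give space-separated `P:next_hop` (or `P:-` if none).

Answer: P0:NH3 P1:NH3 P2:NH0

Derivation:
Op 1: best P0=NH0 P1=- P2=-
Op 2: best P0=NH0 P1=- P2=NH0
Op 3: best P0=NH0 P1=- P2=NH0
Op 4: best P0=NH3 P1=- P2=NH0
Op 5: best P0=NH3 P1=NH3 P2=NH0
Op 6: best P0=NH3 P1=NH3 P2=NH0
Op 7: best P0=NH3 P1=NH3 P2=NH0
Op 8: best P0=NH3 P1=NH3 P2=NH0
Op 9: best P0=NH3 P1=NH3 P2=NH0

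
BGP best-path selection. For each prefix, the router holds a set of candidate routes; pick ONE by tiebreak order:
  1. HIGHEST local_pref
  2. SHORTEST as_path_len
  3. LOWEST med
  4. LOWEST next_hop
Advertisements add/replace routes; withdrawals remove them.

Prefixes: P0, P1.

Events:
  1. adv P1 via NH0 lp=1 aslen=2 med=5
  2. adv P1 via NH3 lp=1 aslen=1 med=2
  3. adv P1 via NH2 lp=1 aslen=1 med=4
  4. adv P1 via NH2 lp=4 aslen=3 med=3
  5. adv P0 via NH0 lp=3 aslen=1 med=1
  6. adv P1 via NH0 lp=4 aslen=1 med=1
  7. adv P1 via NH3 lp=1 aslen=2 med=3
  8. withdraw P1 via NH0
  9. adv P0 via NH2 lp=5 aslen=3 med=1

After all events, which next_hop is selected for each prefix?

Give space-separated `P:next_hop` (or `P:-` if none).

Op 1: best P0=- P1=NH0
Op 2: best P0=- P1=NH3
Op 3: best P0=- P1=NH3
Op 4: best P0=- P1=NH2
Op 5: best P0=NH0 P1=NH2
Op 6: best P0=NH0 P1=NH0
Op 7: best P0=NH0 P1=NH0
Op 8: best P0=NH0 P1=NH2
Op 9: best P0=NH2 P1=NH2

Answer: P0:NH2 P1:NH2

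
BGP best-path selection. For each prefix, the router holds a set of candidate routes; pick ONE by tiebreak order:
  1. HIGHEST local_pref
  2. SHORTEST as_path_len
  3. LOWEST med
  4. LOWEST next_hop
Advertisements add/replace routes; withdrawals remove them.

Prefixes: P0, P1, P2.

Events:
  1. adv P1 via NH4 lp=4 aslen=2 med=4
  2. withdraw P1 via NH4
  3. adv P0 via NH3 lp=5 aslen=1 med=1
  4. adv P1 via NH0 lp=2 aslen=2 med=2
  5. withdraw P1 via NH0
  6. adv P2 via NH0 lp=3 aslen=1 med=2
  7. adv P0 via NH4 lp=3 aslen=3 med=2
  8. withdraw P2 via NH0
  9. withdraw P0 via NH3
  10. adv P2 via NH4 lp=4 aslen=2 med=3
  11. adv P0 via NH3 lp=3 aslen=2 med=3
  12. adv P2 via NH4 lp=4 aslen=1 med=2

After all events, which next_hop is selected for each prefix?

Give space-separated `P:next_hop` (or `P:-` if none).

Answer: P0:NH3 P1:- P2:NH4

Derivation:
Op 1: best P0=- P1=NH4 P2=-
Op 2: best P0=- P1=- P2=-
Op 3: best P0=NH3 P1=- P2=-
Op 4: best P0=NH3 P1=NH0 P2=-
Op 5: best P0=NH3 P1=- P2=-
Op 6: best P0=NH3 P1=- P2=NH0
Op 7: best P0=NH3 P1=- P2=NH0
Op 8: best P0=NH3 P1=- P2=-
Op 9: best P0=NH4 P1=- P2=-
Op 10: best P0=NH4 P1=- P2=NH4
Op 11: best P0=NH3 P1=- P2=NH4
Op 12: best P0=NH3 P1=- P2=NH4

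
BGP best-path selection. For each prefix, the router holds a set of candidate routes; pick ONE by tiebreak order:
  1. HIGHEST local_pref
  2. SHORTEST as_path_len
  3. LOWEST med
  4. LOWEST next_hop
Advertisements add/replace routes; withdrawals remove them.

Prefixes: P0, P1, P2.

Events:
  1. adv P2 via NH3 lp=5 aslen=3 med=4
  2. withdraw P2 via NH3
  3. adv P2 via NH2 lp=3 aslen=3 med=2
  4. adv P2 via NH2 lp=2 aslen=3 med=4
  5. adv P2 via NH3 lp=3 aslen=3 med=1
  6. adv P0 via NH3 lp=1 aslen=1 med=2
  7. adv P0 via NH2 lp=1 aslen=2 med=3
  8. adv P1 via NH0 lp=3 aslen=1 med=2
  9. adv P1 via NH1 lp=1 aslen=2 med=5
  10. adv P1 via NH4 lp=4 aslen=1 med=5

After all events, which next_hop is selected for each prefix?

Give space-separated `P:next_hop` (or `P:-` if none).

Op 1: best P0=- P1=- P2=NH3
Op 2: best P0=- P1=- P2=-
Op 3: best P0=- P1=- P2=NH2
Op 4: best P0=- P1=- P2=NH2
Op 5: best P0=- P1=- P2=NH3
Op 6: best P0=NH3 P1=- P2=NH3
Op 7: best P0=NH3 P1=- P2=NH3
Op 8: best P0=NH3 P1=NH0 P2=NH3
Op 9: best P0=NH3 P1=NH0 P2=NH3
Op 10: best P0=NH3 P1=NH4 P2=NH3

Answer: P0:NH3 P1:NH4 P2:NH3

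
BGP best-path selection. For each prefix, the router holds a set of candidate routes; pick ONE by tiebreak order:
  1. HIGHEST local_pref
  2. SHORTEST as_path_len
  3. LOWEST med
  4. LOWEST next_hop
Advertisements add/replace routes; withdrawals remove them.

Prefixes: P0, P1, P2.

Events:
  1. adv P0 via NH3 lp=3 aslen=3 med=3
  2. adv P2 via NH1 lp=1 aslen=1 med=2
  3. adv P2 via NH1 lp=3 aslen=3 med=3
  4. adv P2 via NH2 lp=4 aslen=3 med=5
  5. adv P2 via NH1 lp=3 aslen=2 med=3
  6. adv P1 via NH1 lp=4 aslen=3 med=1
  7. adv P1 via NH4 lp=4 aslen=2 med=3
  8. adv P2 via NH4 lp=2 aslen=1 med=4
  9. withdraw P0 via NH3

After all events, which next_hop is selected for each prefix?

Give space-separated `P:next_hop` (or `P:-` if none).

Answer: P0:- P1:NH4 P2:NH2

Derivation:
Op 1: best P0=NH3 P1=- P2=-
Op 2: best P0=NH3 P1=- P2=NH1
Op 3: best P0=NH3 P1=- P2=NH1
Op 4: best P0=NH3 P1=- P2=NH2
Op 5: best P0=NH3 P1=- P2=NH2
Op 6: best P0=NH3 P1=NH1 P2=NH2
Op 7: best P0=NH3 P1=NH4 P2=NH2
Op 8: best P0=NH3 P1=NH4 P2=NH2
Op 9: best P0=- P1=NH4 P2=NH2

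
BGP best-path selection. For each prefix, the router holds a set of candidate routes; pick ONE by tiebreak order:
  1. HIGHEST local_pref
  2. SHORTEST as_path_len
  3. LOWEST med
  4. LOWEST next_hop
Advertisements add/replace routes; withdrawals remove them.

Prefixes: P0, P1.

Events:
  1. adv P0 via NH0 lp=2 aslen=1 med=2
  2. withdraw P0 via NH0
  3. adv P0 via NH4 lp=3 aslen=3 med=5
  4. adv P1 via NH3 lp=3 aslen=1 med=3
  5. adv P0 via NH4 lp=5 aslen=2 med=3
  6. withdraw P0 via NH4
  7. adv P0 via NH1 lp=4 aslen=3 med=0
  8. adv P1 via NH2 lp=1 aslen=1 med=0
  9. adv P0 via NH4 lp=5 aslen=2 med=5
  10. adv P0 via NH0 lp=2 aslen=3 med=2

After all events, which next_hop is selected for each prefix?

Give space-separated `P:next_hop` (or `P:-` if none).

Op 1: best P0=NH0 P1=-
Op 2: best P0=- P1=-
Op 3: best P0=NH4 P1=-
Op 4: best P0=NH4 P1=NH3
Op 5: best P0=NH4 P1=NH3
Op 6: best P0=- P1=NH3
Op 7: best P0=NH1 P1=NH3
Op 8: best P0=NH1 P1=NH3
Op 9: best P0=NH4 P1=NH3
Op 10: best P0=NH4 P1=NH3

Answer: P0:NH4 P1:NH3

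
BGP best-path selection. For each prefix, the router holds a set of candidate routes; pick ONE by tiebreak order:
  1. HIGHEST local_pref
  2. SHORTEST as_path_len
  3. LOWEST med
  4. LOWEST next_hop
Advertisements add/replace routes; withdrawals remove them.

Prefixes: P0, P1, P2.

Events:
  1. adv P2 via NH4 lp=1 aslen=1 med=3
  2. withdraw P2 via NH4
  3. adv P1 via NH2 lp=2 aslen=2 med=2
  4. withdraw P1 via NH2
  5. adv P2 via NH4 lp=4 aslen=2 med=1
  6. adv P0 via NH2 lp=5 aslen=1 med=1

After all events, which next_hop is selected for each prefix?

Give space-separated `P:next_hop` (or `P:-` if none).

Answer: P0:NH2 P1:- P2:NH4

Derivation:
Op 1: best P0=- P1=- P2=NH4
Op 2: best P0=- P1=- P2=-
Op 3: best P0=- P1=NH2 P2=-
Op 4: best P0=- P1=- P2=-
Op 5: best P0=- P1=- P2=NH4
Op 6: best P0=NH2 P1=- P2=NH4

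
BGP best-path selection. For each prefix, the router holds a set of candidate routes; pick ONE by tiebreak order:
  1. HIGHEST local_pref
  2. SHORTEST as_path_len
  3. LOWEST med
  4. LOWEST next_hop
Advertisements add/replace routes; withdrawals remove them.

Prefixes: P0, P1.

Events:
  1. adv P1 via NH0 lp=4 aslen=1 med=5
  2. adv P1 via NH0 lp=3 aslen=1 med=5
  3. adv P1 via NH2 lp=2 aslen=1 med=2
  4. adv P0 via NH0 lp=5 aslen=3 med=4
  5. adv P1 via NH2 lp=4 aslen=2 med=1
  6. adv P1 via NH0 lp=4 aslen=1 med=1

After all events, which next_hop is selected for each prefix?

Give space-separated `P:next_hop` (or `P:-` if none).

Answer: P0:NH0 P1:NH0

Derivation:
Op 1: best P0=- P1=NH0
Op 2: best P0=- P1=NH0
Op 3: best P0=- P1=NH0
Op 4: best P0=NH0 P1=NH0
Op 5: best P0=NH0 P1=NH2
Op 6: best P0=NH0 P1=NH0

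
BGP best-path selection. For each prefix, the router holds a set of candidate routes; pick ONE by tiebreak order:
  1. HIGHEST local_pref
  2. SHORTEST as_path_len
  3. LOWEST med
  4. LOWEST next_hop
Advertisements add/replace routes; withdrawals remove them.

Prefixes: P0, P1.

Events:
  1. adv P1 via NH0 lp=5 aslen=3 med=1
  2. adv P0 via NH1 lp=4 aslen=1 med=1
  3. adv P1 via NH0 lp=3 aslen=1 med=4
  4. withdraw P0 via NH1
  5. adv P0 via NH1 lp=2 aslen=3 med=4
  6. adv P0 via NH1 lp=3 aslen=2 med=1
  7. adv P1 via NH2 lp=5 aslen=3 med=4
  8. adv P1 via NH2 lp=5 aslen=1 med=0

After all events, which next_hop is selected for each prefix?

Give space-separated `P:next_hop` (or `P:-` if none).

Op 1: best P0=- P1=NH0
Op 2: best P0=NH1 P1=NH0
Op 3: best P0=NH1 P1=NH0
Op 4: best P0=- P1=NH0
Op 5: best P0=NH1 P1=NH0
Op 6: best P0=NH1 P1=NH0
Op 7: best P0=NH1 P1=NH2
Op 8: best P0=NH1 P1=NH2

Answer: P0:NH1 P1:NH2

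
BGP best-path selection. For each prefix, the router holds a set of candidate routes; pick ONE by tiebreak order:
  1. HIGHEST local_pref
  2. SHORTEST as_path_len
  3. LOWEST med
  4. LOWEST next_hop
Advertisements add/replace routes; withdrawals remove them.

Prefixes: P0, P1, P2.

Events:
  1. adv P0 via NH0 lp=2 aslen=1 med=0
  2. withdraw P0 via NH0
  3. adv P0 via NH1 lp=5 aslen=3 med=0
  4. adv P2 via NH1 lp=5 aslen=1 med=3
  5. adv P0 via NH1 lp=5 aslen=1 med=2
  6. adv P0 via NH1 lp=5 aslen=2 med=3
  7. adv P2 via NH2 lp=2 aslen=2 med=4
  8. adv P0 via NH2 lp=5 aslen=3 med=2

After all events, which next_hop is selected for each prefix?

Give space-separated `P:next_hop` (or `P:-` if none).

Answer: P0:NH1 P1:- P2:NH1

Derivation:
Op 1: best P0=NH0 P1=- P2=-
Op 2: best P0=- P1=- P2=-
Op 3: best P0=NH1 P1=- P2=-
Op 4: best P0=NH1 P1=- P2=NH1
Op 5: best P0=NH1 P1=- P2=NH1
Op 6: best P0=NH1 P1=- P2=NH1
Op 7: best P0=NH1 P1=- P2=NH1
Op 8: best P0=NH1 P1=- P2=NH1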